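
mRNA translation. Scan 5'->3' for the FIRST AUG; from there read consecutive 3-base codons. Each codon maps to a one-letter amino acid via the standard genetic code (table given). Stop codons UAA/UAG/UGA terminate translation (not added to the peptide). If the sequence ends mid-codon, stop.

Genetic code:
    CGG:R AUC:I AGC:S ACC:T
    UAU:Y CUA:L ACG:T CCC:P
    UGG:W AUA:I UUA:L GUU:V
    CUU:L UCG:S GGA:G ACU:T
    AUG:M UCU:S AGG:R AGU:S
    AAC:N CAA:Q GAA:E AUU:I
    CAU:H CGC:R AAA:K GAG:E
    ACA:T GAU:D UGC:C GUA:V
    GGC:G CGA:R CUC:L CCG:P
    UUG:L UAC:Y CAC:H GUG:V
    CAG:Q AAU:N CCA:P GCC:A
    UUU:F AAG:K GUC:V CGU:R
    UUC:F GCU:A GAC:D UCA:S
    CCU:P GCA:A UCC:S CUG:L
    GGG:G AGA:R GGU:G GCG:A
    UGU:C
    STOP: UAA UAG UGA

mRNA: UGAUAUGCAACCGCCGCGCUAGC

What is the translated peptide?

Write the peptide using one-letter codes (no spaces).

Answer: MQPPR

Derivation:
start AUG at pos 4
pos 4: AUG -> M; peptide=M
pos 7: CAA -> Q; peptide=MQ
pos 10: CCG -> P; peptide=MQP
pos 13: CCG -> P; peptide=MQPP
pos 16: CGC -> R; peptide=MQPPR
pos 19: UAG -> STOP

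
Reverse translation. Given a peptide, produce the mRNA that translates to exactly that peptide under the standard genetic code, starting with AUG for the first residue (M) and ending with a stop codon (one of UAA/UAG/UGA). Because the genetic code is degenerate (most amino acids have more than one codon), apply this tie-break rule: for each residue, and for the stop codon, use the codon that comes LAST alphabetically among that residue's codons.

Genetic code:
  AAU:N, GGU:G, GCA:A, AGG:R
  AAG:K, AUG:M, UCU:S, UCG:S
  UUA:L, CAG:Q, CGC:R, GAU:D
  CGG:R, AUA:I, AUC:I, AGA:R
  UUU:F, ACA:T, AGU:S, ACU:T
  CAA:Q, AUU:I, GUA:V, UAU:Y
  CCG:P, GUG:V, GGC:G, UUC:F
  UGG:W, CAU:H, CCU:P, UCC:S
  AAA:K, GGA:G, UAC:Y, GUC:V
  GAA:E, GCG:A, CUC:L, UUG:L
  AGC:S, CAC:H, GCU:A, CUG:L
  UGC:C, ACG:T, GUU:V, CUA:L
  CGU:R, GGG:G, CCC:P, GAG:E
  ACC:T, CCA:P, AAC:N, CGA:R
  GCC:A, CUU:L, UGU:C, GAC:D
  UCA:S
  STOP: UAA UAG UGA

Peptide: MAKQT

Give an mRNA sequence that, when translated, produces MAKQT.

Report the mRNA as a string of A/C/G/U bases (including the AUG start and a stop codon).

Answer: mRNA: AUGGCUAAGCAGACUUGA

Derivation:
residue 1: M -> AUG (start codon)
residue 2: A codons sorted = GCA,GCC,GCG,GCU -> pick last = GCU
residue 3: K codons sorted = AAA,AAG -> pick last = AAG
residue 4: Q codons sorted = CAA,CAG -> pick last = CAG
residue 5: T codons sorted = ACA,ACC,ACG,ACU -> pick last = ACU
terminator: stop codons sorted = UAA,UAG,UGA -> pick last = UGA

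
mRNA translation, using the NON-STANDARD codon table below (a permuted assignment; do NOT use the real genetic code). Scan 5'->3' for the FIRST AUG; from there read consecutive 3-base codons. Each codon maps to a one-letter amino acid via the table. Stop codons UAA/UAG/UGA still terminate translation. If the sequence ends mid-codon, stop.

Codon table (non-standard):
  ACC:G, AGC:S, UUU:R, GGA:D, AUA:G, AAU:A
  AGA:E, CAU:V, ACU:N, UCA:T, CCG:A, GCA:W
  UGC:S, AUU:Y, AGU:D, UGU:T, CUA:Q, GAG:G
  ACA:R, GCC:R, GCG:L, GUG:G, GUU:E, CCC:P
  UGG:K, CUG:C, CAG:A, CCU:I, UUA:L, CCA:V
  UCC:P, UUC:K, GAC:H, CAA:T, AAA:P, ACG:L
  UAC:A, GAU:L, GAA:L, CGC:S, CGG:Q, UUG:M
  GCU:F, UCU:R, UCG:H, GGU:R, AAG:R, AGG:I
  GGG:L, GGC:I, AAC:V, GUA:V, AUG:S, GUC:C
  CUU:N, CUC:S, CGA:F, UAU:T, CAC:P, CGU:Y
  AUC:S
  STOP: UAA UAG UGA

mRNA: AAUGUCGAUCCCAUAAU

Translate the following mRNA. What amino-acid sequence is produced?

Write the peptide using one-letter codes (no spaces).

Answer: SHSV

Derivation:
start AUG at pos 1
pos 1: AUG -> S; peptide=S
pos 4: UCG -> H; peptide=SH
pos 7: AUC -> S; peptide=SHS
pos 10: CCA -> V; peptide=SHSV
pos 13: UAA -> STOP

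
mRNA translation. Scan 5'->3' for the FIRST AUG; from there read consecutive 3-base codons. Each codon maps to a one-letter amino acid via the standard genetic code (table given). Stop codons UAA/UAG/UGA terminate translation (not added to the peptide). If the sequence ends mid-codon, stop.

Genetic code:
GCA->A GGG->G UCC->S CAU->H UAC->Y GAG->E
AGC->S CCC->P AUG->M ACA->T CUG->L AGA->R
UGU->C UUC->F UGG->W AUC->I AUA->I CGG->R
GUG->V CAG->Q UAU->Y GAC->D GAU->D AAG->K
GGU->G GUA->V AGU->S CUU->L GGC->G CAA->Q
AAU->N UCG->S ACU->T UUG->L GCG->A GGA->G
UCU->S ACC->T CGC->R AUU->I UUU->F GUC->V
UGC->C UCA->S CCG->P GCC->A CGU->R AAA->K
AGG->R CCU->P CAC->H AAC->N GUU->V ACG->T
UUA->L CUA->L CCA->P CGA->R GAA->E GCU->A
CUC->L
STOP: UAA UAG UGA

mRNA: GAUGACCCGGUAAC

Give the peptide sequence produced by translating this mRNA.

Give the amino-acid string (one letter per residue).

start AUG at pos 1
pos 1: AUG -> M; peptide=M
pos 4: ACC -> T; peptide=MT
pos 7: CGG -> R; peptide=MTR
pos 10: UAA -> STOP

Answer: MTR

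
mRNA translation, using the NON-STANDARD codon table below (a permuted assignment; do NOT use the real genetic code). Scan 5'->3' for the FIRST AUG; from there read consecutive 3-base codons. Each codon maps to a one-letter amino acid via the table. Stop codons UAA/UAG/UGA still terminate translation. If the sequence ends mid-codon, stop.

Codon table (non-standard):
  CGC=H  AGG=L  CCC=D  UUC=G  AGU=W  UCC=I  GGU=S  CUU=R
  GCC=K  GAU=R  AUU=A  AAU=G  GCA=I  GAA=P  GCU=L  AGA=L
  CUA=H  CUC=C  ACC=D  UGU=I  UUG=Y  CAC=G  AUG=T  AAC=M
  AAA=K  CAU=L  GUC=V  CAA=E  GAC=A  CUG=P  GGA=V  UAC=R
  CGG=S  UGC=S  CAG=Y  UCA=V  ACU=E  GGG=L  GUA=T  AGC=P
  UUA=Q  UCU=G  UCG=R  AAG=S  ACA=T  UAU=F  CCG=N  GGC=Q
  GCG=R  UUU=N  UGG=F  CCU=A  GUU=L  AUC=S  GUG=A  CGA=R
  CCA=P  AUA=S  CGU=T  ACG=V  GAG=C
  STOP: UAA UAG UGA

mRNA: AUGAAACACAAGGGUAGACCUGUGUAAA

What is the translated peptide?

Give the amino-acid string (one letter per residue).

start AUG at pos 0
pos 0: AUG -> T; peptide=T
pos 3: AAA -> K; peptide=TK
pos 6: CAC -> G; peptide=TKG
pos 9: AAG -> S; peptide=TKGS
pos 12: GGU -> S; peptide=TKGSS
pos 15: AGA -> L; peptide=TKGSSL
pos 18: CCU -> A; peptide=TKGSSLA
pos 21: GUG -> A; peptide=TKGSSLAA
pos 24: UAA -> STOP

Answer: TKGSSLAA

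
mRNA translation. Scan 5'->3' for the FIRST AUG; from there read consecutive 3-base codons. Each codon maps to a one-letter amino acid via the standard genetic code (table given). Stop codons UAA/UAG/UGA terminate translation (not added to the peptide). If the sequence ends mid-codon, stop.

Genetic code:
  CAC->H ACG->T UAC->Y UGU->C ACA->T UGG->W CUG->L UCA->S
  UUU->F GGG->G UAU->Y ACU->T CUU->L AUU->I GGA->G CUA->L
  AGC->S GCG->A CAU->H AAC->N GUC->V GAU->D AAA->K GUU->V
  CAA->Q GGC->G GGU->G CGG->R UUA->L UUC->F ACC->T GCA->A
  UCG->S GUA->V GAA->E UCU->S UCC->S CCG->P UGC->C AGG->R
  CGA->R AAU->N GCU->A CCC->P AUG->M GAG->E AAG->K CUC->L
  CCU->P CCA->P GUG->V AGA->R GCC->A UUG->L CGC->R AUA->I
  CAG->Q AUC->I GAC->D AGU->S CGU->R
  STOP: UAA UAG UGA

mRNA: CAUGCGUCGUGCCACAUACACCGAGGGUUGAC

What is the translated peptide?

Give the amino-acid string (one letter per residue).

Answer: MRRATYTEG

Derivation:
start AUG at pos 1
pos 1: AUG -> M; peptide=M
pos 4: CGU -> R; peptide=MR
pos 7: CGU -> R; peptide=MRR
pos 10: GCC -> A; peptide=MRRA
pos 13: ACA -> T; peptide=MRRAT
pos 16: UAC -> Y; peptide=MRRATY
pos 19: ACC -> T; peptide=MRRATYT
pos 22: GAG -> E; peptide=MRRATYTE
pos 25: GGU -> G; peptide=MRRATYTEG
pos 28: UGA -> STOP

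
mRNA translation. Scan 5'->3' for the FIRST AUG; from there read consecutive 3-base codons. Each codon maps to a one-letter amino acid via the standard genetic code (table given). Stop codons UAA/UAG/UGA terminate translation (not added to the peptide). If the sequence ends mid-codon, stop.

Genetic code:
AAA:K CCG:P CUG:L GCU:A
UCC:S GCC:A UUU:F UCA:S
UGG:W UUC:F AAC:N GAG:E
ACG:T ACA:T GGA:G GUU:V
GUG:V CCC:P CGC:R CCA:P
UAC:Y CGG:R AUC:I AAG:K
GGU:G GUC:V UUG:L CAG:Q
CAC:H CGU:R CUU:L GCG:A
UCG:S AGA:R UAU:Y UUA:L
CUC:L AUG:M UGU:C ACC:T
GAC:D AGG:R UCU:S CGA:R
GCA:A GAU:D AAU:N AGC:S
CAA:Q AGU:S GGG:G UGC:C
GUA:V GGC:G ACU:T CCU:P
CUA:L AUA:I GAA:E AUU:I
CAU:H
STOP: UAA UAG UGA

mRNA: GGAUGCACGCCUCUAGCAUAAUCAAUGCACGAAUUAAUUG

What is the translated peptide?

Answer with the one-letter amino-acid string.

Answer: MHASSIINARIN

Derivation:
start AUG at pos 2
pos 2: AUG -> M; peptide=M
pos 5: CAC -> H; peptide=MH
pos 8: GCC -> A; peptide=MHA
pos 11: UCU -> S; peptide=MHAS
pos 14: AGC -> S; peptide=MHASS
pos 17: AUA -> I; peptide=MHASSI
pos 20: AUC -> I; peptide=MHASSII
pos 23: AAU -> N; peptide=MHASSIIN
pos 26: GCA -> A; peptide=MHASSIINA
pos 29: CGA -> R; peptide=MHASSIINAR
pos 32: AUU -> I; peptide=MHASSIINARI
pos 35: AAU -> N; peptide=MHASSIINARIN
pos 38: only 2 nt remain (<3), stop (end of mRNA)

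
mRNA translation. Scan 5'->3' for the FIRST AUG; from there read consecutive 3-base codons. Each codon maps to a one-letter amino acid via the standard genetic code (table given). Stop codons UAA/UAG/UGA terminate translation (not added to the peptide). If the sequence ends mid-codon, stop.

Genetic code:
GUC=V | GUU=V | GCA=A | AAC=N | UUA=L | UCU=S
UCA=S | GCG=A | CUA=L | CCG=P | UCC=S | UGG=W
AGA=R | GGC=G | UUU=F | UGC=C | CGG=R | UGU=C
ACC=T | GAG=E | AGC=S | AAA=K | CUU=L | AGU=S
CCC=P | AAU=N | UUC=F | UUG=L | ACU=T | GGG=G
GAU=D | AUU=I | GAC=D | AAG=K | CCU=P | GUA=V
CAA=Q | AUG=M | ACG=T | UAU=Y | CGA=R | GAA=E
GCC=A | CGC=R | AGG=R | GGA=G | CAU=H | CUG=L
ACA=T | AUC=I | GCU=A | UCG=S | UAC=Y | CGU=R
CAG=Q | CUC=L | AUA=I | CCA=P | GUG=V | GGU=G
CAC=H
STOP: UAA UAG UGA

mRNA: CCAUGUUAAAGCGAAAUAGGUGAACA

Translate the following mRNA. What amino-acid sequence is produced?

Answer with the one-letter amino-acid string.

start AUG at pos 2
pos 2: AUG -> M; peptide=M
pos 5: UUA -> L; peptide=ML
pos 8: AAG -> K; peptide=MLK
pos 11: CGA -> R; peptide=MLKR
pos 14: AAU -> N; peptide=MLKRN
pos 17: AGG -> R; peptide=MLKRNR
pos 20: UGA -> STOP

Answer: MLKRNR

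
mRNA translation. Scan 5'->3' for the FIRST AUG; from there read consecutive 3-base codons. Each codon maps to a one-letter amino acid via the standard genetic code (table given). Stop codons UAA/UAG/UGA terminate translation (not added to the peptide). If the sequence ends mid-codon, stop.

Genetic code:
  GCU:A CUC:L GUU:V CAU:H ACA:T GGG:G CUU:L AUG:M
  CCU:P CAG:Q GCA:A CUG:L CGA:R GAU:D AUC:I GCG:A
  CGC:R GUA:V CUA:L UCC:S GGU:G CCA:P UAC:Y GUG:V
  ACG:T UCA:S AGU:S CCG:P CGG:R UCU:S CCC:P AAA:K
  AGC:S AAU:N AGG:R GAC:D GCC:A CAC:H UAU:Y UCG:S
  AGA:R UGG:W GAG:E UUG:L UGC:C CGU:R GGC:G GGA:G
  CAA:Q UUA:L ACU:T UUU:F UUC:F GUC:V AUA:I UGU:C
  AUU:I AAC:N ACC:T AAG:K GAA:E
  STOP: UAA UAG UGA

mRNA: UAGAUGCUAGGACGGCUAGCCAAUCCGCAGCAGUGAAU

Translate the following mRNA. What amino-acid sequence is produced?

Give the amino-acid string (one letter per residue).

Answer: MLGRLANPQQ

Derivation:
start AUG at pos 3
pos 3: AUG -> M; peptide=M
pos 6: CUA -> L; peptide=ML
pos 9: GGA -> G; peptide=MLG
pos 12: CGG -> R; peptide=MLGR
pos 15: CUA -> L; peptide=MLGRL
pos 18: GCC -> A; peptide=MLGRLA
pos 21: AAU -> N; peptide=MLGRLAN
pos 24: CCG -> P; peptide=MLGRLANP
pos 27: CAG -> Q; peptide=MLGRLANPQ
pos 30: CAG -> Q; peptide=MLGRLANPQQ
pos 33: UGA -> STOP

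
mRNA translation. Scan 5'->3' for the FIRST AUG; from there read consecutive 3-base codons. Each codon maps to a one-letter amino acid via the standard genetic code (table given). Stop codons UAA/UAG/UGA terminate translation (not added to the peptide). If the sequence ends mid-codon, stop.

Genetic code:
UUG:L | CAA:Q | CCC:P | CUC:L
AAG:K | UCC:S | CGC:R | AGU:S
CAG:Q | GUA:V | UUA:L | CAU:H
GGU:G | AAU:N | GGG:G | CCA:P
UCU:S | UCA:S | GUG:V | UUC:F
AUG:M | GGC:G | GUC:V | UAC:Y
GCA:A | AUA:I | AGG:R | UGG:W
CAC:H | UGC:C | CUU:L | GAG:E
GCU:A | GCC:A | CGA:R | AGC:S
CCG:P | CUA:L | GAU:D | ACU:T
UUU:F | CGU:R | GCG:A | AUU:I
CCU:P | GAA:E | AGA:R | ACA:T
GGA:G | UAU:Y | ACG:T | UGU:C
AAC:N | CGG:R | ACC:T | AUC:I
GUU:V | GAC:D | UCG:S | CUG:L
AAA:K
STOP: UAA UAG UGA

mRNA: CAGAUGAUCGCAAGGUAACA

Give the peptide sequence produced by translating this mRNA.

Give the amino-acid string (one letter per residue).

Answer: MIAR

Derivation:
start AUG at pos 3
pos 3: AUG -> M; peptide=M
pos 6: AUC -> I; peptide=MI
pos 9: GCA -> A; peptide=MIA
pos 12: AGG -> R; peptide=MIAR
pos 15: UAA -> STOP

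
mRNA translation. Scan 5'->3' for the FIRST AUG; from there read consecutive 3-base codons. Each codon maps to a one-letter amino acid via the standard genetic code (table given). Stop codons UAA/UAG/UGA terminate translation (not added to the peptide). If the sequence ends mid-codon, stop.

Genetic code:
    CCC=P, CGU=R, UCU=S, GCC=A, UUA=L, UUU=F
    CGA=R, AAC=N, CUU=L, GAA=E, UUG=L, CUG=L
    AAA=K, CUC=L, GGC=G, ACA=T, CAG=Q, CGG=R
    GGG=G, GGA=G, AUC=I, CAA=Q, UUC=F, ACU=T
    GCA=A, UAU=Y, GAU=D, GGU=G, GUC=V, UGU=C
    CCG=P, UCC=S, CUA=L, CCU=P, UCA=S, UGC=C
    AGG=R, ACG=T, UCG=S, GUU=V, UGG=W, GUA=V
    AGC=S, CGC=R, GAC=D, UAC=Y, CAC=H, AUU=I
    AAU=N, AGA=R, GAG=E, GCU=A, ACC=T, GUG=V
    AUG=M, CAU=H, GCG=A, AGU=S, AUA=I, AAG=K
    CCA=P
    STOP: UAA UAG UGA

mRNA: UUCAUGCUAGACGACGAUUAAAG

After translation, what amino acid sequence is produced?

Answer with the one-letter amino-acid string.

start AUG at pos 3
pos 3: AUG -> M; peptide=M
pos 6: CUA -> L; peptide=ML
pos 9: GAC -> D; peptide=MLD
pos 12: GAC -> D; peptide=MLDD
pos 15: GAU -> D; peptide=MLDDD
pos 18: UAA -> STOP

Answer: MLDDD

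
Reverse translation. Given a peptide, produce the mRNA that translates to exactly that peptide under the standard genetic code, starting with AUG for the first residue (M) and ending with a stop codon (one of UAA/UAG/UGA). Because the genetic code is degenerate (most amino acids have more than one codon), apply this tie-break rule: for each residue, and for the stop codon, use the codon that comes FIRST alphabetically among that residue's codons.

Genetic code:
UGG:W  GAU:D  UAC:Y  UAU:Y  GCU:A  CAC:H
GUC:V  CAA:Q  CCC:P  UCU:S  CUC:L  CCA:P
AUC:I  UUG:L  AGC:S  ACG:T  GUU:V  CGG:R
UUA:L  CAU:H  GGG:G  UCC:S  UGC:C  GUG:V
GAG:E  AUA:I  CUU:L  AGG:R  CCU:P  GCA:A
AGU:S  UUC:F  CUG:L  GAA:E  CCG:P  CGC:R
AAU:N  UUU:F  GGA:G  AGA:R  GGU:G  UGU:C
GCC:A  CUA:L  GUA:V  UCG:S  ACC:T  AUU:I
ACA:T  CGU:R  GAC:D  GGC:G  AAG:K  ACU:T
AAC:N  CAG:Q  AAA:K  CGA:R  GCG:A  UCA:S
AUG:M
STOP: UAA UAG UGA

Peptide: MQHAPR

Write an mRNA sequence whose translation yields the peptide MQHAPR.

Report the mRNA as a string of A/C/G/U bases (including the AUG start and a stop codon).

residue 1: M -> AUG (start codon)
residue 2: Q codons sorted = CAA,CAG -> pick first = CAA
residue 3: H codons sorted = CAC,CAU -> pick first = CAC
residue 4: A codons sorted = GCA,GCC,GCG,GCU -> pick first = GCA
residue 5: P codons sorted = CCA,CCC,CCG,CCU -> pick first = CCA
residue 6: R codons sorted = AGA,AGG,CGA,CGC,CGG,CGU -> pick first = AGA
terminator: stop codons sorted = UAA,UAG,UGA -> pick first = UAA

Answer: mRNA: AUGCAACACGCACCAAGAUAA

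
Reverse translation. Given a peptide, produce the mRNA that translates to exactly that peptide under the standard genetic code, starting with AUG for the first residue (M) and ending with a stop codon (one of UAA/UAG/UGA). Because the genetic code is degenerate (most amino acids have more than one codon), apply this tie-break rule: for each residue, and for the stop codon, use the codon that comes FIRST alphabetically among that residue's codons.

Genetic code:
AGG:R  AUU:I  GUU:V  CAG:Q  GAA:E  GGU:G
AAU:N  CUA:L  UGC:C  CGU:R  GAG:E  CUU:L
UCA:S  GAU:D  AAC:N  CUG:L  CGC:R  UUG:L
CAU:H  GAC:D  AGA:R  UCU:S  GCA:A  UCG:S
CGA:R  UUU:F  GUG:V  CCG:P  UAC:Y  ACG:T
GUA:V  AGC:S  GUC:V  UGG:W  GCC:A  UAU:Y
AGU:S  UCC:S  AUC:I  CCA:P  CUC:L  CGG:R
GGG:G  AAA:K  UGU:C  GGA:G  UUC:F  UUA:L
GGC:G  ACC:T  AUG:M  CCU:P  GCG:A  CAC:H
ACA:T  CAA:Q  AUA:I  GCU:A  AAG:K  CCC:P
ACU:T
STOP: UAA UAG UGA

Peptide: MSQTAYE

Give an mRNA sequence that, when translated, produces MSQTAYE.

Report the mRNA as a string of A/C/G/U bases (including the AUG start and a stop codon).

residue 1: M -> AUG (start codon)
residue 2: S codons sorted = AGC,AGU,UCA,UCC,UCG,UCU -> pick first = AGC
residue 3: Q codons sorted = CAA,CAG -> pick first = CAA
residue 4: T codons sorted = ACA,ACC,ACG,ACU -> pick first = ACA
residue 5: A codons sorted = GCA,GCC,GCG,GCU -> pick first = GCA
residue 6: Y codons sorted = UAC,UAU -> pick first = UAC
residue 7: E codons sorted = GAA,GAG -> pick first = GAA
terminator: stop codons sorted = UAA,UAG,UGA -> pick first = UAA

Answer: mRNA: AUGAGCCAAACAGCAUACGAAUAA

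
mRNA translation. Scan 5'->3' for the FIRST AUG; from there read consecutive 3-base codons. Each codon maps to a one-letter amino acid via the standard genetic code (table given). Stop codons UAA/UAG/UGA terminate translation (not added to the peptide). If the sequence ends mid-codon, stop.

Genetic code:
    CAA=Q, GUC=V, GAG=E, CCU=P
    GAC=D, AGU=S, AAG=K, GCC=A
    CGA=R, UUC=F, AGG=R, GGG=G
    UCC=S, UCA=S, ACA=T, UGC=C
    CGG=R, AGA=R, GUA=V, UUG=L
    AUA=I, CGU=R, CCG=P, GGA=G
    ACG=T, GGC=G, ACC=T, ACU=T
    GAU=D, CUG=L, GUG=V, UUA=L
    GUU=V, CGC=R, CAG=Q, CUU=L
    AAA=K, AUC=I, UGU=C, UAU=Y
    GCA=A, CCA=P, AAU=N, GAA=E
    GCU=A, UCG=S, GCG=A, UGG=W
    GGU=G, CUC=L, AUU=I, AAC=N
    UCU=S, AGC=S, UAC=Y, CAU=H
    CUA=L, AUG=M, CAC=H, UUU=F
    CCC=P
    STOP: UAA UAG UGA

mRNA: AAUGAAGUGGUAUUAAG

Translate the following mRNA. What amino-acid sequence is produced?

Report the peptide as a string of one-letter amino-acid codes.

Answer: MKWY

Derivation:
start AUG at pos 1
pos 1: AUG -> M; peptide=M
pos 4: AAG -> K; peptide=MK
pos 7: UGG -> W; peptide=MKW
pos 10: UAU -> Y; peptide=MKWY
pos 13: UAA -> STOP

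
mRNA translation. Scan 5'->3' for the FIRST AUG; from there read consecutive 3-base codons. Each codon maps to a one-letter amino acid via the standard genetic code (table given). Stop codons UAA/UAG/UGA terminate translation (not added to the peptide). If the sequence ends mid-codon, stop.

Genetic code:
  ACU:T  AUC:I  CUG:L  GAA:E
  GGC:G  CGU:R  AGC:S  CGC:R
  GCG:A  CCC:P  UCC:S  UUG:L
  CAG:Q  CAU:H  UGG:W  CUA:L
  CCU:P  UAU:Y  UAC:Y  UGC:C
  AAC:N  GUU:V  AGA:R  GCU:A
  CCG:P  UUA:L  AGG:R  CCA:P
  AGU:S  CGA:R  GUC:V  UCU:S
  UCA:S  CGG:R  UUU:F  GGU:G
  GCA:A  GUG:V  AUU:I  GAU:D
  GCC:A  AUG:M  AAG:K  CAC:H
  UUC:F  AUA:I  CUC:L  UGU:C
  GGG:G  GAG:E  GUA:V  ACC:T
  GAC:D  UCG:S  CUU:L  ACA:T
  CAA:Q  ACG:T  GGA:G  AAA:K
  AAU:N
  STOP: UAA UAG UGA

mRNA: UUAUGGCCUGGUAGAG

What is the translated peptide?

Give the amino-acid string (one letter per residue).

Answer: MAW

Derivation:
start AUG at pos 2
pos 2: AUG -> M; peptide=M
pos 5: GCC -> A; peptide=MA
pos 8: UGG -> W; peptide=MAW
pos 11: UAG -> STOP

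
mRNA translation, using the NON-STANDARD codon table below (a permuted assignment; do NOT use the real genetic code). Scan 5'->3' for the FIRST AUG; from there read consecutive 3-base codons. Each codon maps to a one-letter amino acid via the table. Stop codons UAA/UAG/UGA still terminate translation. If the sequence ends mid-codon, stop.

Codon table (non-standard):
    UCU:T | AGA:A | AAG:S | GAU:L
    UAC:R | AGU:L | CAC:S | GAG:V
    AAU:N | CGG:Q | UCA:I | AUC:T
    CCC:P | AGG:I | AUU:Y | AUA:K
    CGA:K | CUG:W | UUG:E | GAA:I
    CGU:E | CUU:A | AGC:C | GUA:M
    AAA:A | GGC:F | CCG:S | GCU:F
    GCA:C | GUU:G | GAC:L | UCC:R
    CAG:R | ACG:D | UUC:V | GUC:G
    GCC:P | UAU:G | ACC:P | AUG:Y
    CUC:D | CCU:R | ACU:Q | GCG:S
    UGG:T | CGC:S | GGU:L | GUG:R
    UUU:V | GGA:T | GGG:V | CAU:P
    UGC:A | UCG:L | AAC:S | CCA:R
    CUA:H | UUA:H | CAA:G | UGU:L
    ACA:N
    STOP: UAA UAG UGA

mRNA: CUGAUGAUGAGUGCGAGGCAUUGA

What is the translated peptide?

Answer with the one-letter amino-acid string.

start AUG at pos 3
pos 3: AUG -> Y; peptide=Y
pos 6: AUG -> Y; peptide=YY
pos 9: AGU -> L; peptide=YYL
pos 12: GCG -> S; peptide=YYLS
pos 15: AGG -> I; peptide=YYLSI
pos 18: CAU -> P; peptide=YYLSIP
pos 21: UGA -> STOP

Answer: YYLSIP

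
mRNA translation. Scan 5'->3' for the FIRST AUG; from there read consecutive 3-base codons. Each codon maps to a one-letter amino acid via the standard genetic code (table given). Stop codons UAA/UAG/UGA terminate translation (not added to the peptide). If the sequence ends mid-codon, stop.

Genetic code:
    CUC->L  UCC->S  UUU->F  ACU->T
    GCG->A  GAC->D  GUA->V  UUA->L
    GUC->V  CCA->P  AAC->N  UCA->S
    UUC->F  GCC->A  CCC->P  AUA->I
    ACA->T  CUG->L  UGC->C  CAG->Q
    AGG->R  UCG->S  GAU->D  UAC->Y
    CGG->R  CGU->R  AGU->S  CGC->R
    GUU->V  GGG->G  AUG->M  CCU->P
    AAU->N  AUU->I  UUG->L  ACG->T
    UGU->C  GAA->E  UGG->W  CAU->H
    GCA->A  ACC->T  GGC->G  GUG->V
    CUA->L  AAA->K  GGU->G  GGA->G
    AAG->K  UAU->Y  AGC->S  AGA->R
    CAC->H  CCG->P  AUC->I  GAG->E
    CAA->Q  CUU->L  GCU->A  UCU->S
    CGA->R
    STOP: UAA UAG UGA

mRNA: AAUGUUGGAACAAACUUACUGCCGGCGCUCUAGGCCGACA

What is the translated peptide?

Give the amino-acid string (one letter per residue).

Answer: MLEQTYCRRSRPT

Derivation:
start AUG at pos 1
pos 1: AUG -> M; peptide=M
pos 4: UUG -> L; peptide=ML
pos 7: GAA -> E; peptide=MLE
pos 10: CAA -> Q; peptide=MLEQ
pos 13: ACU -> T; peptide=MLEQT
pos 16: UAC -> Y; peptide=MLEQTY
pos 19: UGC -> C; peptide=MLEQTYC
pos 22: CGG -> R; peptide=MLEQTYCR
pos 25: CGC -> R; peptide=MLEQTYCRR
pos 28: UCU -> S; peptide=MLEQTYCRRS
pos 31: AGG -> R; peptide=MLEQTYCRRSR
pos 34: CCG -> P; peptide=MLEQTYCRRSRP
pos 37: ACA -> T; peptide=MLEQTYCRRSRPT
pos 40: only 0 nt remain (<3), stop (end of mRNA)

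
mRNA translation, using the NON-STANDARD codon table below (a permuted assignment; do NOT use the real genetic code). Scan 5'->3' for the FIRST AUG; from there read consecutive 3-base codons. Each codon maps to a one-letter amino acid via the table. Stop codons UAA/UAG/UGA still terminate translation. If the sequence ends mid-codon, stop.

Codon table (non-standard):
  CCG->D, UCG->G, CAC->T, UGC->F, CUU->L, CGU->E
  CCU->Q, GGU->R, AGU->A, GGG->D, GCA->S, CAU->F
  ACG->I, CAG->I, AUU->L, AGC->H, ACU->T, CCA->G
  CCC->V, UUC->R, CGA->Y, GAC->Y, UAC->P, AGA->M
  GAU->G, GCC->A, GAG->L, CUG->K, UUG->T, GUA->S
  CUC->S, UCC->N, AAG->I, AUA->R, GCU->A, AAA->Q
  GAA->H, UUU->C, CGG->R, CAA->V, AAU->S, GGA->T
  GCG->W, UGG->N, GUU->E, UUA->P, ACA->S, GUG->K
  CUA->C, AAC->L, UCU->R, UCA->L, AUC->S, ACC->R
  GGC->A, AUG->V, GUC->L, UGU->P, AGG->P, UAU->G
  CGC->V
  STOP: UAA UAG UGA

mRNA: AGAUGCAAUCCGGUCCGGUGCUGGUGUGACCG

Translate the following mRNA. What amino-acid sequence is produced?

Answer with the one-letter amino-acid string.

start AUG at pos 2
pos 2: AUG -> V; peptide=V
pos 5: CAA -> V; peptide=VV
pos 8: UCC -> N; peptide=VVN
pos 11: GGU -> R; peptide=VVNR
pos 14: CCG -> D; peptide=VVNRD
pos 17: GUG -> K; peptide=VVNRDK
pos 20: CUG -> K; peptide=VVNRDKK
pos 23: GUG -> K; peptide=VVNRDKKK
pos 26: UGA -> STOP

Answer: VVNRDKKK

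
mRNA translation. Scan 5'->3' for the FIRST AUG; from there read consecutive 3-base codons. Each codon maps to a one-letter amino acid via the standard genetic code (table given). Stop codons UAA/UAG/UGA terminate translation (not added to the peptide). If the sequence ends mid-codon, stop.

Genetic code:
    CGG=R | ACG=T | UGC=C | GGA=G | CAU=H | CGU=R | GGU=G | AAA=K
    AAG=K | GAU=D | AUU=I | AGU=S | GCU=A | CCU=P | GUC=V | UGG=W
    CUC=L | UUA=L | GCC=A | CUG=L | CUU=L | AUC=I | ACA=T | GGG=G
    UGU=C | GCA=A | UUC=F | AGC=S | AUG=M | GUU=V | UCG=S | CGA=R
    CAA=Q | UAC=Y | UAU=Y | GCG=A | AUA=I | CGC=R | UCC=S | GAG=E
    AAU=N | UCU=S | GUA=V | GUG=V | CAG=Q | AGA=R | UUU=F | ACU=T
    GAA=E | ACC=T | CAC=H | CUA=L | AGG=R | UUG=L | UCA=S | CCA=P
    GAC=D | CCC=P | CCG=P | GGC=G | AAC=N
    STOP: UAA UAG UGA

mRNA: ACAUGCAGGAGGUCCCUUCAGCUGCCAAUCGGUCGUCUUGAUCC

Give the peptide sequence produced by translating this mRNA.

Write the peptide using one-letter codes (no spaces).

Answer: MQEVPSAANRSS

Derivation:
start AUG at pos 2
pos 2: AUG -> M; peptide=M
pos 5: CAG -> Q; peptide=MQ
pos 8: GAG -> E; peptide=MQE
pos 11: GUC -> V; peptide=MQEV
pos 14: CCU -> P; peptide=MQEVP
pos 17: UCA -> S; peptide=MQEVPS
pos 20: GCU -> A; peptide=MQEVPSA
pos 23: GCC -> A; peptide=MQEVPSAA
pos 26: AAU -> N; peptide=MQEVPSAAN
pos 29: CGG -> R; peptide=MQEVPSAANR
pos 32: UCG -> S; peptide=MQEVPSAANRS
pos 35: UCU -> S; peptide=MQEVPSAANRSS
pos 38: UGA -> STOP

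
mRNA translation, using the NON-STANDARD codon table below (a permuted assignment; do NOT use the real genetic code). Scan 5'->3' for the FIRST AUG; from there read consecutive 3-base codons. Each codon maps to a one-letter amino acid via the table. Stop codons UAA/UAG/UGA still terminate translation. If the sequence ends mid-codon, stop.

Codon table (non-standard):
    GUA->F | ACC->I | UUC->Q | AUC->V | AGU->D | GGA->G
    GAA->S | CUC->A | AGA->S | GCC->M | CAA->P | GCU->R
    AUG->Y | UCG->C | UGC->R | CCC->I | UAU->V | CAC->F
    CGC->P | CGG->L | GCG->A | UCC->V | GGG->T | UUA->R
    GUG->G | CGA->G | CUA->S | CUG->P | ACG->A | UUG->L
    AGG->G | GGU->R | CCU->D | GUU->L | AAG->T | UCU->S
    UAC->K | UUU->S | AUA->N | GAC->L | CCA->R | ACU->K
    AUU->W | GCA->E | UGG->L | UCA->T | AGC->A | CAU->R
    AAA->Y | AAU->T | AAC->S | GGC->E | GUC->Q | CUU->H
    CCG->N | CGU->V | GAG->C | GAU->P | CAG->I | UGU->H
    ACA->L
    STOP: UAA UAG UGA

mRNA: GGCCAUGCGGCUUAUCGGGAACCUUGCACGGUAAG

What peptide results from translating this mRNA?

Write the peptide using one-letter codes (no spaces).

start AUG at pos 4
pos 4: AUG -> Y; peptide=Y
pos 7: CGG -> L; peptide=YL
pos 10: CUU -> H; peptide=YLH
pos 13: AUC -> V; peptide=YLHV
pos 16: GGG -> T; peptide=YLHVT
pos 19: AAC -> S; peptide=YLHVTS
pos 22: CUU -> H; peptide=YLHVTSH
pos 25: GCA -> E; peptide=YLHVTSHE
pos 28: CGG -> L; peptide=YLHVTSHEL
pos 31: UAA -> STOP

Answer: YLHVTSHEL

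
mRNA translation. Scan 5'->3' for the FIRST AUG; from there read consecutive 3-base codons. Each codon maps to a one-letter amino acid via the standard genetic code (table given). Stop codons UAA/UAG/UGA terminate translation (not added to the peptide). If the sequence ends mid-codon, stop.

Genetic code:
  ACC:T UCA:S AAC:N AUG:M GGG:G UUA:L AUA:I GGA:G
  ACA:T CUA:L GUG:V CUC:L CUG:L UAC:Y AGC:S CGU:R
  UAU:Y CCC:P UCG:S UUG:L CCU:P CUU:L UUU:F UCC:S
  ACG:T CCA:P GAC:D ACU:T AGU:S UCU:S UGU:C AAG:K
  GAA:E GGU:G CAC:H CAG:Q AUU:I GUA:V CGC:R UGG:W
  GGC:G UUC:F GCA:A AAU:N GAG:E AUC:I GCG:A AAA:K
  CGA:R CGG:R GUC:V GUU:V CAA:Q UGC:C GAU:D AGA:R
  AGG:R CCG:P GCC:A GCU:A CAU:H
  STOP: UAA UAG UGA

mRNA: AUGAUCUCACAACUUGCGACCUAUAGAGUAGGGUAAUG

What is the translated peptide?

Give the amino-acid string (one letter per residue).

Answer: MISQLATYRVG

Derivation:
start AUG at pos 0
pos 0: AUG -> M; peptide=M
pos 3: AUC -> I; peptide=MI
pos 6: UCA -> S; peptide=MIS
pos 9: CAA -> Q; peptide=MISQ
pos 12: CUU -> L; peptide=MISQL
pos 15: GCG -> A; peptide=MISQLA
pos 18: ACC -> T; peptide=MISQLAT
pos 21: UAU -> Y; peptide=MISQLATY
pos 24: AGA -> R; peptide=MISQLATYR
pos 27: GUA -> V; peptide=MISQLATYRV
pos 30: GGG -> G; peptide=MISQLATYRVG
pos 33: UAA -> STOP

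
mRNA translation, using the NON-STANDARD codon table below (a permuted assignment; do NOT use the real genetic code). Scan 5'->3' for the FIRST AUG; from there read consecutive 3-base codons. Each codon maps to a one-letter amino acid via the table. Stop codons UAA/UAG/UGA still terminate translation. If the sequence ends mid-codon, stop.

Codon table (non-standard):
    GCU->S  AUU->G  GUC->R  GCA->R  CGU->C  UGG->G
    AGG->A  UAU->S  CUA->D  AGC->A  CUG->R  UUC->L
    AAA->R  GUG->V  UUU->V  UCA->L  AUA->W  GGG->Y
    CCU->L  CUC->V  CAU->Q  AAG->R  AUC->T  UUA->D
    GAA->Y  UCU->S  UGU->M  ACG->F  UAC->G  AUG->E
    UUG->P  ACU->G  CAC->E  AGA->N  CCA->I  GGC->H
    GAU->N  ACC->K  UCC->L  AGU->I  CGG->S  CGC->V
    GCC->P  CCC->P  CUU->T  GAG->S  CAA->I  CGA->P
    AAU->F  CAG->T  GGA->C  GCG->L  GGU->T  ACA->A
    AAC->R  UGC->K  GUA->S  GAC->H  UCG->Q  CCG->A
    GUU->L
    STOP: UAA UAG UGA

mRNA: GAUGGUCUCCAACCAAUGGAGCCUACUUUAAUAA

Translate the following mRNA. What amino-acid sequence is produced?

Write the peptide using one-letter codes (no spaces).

start AUG at pos 1
pos 1: AUG -> E; peptide=E
pos 4: GUC -> R; peptide=ER
pos 7: UCC -> L; peptide=ERL
pos 10: AAC -> R; peptide=ERLR
pos 13: CAA -> I; peptide=ERLRI
pos 16: UGG -> G; peptide=ERLRIG
pos 19: AGC -> A; peptide=ERLRIGA
pos 22: CUA -> D; peptide=ERLRIGAD
pos 25: CUU -> T; peptide=ERLRIGADT
pos 28: UAA -> STOP

Answer: ERLRIGADT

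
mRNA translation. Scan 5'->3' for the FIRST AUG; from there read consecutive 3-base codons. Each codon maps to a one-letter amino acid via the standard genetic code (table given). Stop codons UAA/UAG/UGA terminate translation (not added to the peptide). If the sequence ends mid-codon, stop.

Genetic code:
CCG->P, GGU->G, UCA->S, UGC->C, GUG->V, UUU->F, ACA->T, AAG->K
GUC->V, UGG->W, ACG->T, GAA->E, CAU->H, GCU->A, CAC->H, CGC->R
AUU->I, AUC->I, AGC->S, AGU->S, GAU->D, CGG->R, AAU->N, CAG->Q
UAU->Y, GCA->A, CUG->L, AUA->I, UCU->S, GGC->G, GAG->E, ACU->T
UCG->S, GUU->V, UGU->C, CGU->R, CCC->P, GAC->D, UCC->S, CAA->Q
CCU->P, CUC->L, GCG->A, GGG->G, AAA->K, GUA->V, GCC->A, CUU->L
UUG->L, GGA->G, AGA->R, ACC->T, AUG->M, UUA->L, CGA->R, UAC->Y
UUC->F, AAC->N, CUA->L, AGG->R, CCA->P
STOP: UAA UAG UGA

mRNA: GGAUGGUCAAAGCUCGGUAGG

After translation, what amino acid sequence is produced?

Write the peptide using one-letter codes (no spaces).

start AUG at pos 2
pos 2: AUG -> M; peptide=M
pos 5: GUC -> V; peptide=MV
pos 8: AAA -> K; peptide=MVK
pos 11: GCU -> A; peptide=MVKA
pos 14: CGG -> R; peptide=MVKAR
pos 17: UAG -> STOP

Answer: MVKAR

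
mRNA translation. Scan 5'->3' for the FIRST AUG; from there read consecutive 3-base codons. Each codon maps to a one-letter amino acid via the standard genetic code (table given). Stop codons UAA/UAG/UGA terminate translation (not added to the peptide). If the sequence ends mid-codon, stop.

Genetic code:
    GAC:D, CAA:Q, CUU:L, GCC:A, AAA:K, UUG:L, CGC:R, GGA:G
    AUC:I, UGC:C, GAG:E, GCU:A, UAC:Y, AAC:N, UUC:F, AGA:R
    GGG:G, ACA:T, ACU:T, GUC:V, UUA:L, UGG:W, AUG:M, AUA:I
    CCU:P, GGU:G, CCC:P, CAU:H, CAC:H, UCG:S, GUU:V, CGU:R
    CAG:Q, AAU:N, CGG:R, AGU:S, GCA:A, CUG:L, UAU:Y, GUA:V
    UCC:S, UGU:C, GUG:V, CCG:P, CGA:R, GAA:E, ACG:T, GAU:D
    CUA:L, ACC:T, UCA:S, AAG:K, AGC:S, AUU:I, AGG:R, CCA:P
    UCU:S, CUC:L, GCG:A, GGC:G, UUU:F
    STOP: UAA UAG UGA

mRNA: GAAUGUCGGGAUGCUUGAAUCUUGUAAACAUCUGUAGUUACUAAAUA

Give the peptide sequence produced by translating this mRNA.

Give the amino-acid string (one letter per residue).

start AUG at pos 2
pos 2: AUG -> M; peptide=M
pos 5: UCG -> S; peptide=MS
pos 8: GGA -> G; peptide=MSG
pos 11: UGC -> C; peptide=MSGC
pos 14: UUG -> L; peptide=MSGCL
pos 17: AAU -> N; peptide=MSGCLN
pos 20: CUU -> L; peptide=MSGCLNL
pos 23: GUA -> V; peptide=MSGCLNLV
pos 26: AAC -> N; peptide=MSGCLNLVN
pos 29: AUC -> I; peptide=MSGCLNLVNI
pos 32: UGU -> C; peptide=MSGCLNLVNIC
pos 35: AGU -> S; peptide=MSGCLNLVNICS
pos 38: UAC -> Y; peptide=MSGCLNLVNICSY
pos 41: UAA -> STOP

Answer: MSGCLNLVNICSY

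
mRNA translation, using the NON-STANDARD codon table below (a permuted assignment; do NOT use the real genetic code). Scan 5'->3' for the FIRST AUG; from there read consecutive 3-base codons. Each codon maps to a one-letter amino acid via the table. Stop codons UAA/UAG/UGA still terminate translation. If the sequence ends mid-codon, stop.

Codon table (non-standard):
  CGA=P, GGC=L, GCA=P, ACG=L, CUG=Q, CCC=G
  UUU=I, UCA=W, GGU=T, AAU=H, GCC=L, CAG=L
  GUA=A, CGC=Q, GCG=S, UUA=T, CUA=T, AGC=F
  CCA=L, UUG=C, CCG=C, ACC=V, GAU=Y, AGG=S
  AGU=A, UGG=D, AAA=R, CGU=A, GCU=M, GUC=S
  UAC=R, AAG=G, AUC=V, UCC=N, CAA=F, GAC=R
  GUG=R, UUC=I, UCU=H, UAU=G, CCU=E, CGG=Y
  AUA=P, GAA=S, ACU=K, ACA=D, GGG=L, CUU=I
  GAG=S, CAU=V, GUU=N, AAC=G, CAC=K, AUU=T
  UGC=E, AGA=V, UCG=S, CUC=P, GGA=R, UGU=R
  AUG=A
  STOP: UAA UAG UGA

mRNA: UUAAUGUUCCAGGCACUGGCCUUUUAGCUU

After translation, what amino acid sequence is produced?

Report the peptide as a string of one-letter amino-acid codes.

Answer: AILPQLI

Derivation:
start AUG at pos 3
pos 3: AUG -> A; peptide=A
pos 6: UUC -> I; peptide=AI
pos 9: CAG -> L; peptide=AIL
pos 12: GCA -> P; peptide=AILP
pos 15: CUG -> Q; peptide=AILPQ
pos 18: GCC -> L; peptide=AILPQL
pos 21: UUU -> I; peptide=AILPQLI
pos 24: UAG -> STOP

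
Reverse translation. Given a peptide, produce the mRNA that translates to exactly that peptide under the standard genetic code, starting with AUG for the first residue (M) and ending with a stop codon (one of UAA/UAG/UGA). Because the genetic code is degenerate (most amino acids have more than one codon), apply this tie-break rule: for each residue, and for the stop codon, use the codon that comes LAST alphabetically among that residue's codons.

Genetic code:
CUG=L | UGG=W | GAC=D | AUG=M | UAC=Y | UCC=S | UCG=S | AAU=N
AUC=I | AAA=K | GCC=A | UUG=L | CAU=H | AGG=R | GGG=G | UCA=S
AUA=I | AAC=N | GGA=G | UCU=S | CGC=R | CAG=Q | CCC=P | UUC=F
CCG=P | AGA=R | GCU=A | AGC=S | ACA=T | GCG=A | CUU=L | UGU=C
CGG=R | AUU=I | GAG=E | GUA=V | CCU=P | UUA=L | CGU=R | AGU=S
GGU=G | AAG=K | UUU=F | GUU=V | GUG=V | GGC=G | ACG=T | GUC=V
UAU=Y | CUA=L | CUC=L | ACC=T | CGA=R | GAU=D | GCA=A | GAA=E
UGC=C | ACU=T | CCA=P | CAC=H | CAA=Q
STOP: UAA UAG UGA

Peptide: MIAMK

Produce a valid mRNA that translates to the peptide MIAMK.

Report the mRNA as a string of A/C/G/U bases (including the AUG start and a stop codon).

Answer: mRNA: AUGAUUGCUAUGAAGUGA

Derivation:
residue 1: M -> AUG (start codon)
residue 2: I codons sorted = AUA,AUC,AUU -> pick last = AUU
residue 3: A codons sorted = GCA,GCC,GCG,GCU -> pick last = GCU
residue 4: M -> AUG (only codon)
residue 5: K codons sorted = AAA,AAG -> pick last = AAG
terminator: stop codons sorted = UAA,UAG,UGA -> pick last = UGA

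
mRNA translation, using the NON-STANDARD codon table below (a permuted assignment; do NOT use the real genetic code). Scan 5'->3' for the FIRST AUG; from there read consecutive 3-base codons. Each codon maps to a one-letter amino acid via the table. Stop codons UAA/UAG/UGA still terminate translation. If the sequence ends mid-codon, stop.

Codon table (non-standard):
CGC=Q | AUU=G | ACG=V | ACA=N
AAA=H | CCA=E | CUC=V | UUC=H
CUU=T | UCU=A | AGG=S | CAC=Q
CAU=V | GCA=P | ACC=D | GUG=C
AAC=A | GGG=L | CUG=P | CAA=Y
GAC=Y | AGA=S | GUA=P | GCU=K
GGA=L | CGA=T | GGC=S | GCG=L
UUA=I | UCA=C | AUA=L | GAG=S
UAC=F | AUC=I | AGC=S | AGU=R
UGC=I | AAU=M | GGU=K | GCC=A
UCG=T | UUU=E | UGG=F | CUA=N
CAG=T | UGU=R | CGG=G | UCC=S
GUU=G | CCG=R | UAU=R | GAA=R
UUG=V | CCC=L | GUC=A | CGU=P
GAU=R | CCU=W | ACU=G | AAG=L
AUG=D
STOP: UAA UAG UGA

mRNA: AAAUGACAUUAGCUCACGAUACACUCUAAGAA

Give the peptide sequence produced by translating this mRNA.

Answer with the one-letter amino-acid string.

Answer: DNIKQRNV

Derivation:
start AUG at pos 2
pos 2: AUG -> D; peptide=D
pos 5: ACA -> N; peptide=DN
pos 8: UUA -> I; peptide=DNI
pos 11: GCU -> K; peptide=DNIK
pos 14: CAC -> Q; peptide=DNIKQ
pos 17: GAU -> R; peptide=DNIKQR
pos 20: ACA -> N; peptide=DNIKQRN
pos 23: CUC -> V; peptide=DNIKQRNV
pos 26: UAA -> STOP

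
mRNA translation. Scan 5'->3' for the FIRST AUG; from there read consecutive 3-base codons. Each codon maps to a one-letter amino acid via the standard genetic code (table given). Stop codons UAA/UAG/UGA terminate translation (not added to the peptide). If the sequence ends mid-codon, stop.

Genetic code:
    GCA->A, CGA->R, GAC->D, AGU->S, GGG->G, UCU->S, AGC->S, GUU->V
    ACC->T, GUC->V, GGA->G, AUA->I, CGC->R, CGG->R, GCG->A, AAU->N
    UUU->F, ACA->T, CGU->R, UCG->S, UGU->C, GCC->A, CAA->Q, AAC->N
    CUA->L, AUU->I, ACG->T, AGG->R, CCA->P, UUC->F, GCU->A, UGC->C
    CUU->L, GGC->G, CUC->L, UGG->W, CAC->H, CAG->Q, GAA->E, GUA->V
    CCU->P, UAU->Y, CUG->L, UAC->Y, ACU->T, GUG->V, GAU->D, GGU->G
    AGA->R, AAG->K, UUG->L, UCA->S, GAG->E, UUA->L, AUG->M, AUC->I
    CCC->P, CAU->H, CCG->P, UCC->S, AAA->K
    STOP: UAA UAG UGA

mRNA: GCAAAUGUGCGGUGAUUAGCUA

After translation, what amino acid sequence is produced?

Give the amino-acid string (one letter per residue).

Answer: MCGD

Derivation:
start AUG at pos 4
pos 4: AUG -> M; peptide=M
pos 7: UGC -> C; peptide=MC
pos 10: GGU -> G; peptide=MCG
pos 13: GAU -> D; peptide=MCGD
pos 16: UAG -> STOP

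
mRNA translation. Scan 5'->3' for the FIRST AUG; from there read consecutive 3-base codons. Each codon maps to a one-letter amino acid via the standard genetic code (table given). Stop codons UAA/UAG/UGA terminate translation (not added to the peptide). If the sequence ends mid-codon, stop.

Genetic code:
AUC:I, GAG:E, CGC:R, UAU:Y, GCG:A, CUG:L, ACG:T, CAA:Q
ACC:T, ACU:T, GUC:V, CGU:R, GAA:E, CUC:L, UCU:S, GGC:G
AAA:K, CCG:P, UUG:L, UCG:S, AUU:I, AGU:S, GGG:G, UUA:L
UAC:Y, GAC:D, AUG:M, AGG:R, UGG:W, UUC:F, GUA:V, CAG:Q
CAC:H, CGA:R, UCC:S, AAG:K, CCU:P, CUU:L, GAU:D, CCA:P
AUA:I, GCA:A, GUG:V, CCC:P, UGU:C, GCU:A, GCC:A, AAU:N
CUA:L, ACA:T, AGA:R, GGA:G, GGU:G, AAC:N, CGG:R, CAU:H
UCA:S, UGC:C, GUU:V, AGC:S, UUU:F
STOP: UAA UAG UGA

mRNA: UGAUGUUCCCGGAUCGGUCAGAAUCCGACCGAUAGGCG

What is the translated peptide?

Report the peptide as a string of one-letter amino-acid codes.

start AUG at pos 2
pos 2: AUG -> M; peptide=M
pos 5: UUC -> F; peptide=MF
pos 8: CCG -> P; peptide=MFP
pos 11: GAU -> D; peptide=MFPD
pos 14: CGG -> R; peptide=MFPDR
pos 17: UCA -> S; peptide=MFPDRS
pos 20: GAA -> E; peptide=MFPDRSE
pos 23: UCC -> S; peptide=MFPDRSES
pos 26: GAC -> D; peptide=MFPDRSESD
pos 29: CGA -> R; peptide=MFPDRSESDR
pos 32: UAG -> STOP

Answer: MFPDRSESDR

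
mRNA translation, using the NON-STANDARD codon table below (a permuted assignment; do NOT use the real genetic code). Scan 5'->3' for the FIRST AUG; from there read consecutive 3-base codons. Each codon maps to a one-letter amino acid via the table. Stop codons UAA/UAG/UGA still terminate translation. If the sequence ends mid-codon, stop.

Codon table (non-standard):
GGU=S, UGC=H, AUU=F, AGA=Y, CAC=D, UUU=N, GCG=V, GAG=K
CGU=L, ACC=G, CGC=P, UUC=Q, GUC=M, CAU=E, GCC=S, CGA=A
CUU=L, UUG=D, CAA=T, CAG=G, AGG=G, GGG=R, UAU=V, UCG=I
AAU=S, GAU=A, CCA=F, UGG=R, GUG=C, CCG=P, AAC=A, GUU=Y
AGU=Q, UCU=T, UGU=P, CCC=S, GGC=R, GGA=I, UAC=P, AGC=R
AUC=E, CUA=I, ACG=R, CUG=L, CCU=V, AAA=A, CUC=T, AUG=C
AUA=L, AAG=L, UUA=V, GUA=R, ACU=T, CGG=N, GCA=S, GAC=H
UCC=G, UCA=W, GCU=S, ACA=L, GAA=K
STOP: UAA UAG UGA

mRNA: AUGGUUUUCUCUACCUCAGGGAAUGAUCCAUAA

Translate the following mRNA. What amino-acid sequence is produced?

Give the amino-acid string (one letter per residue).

start AUG at pos 0
pos 0: AUG -> C; peptide=C
pos 3: GUU -> Y; peptide=CY
pos 6: UUC -> Q; peptide=CYQ
pos 9: UCU -> T; peptide=CYQT
pos 12: ACC -> G; peptide=CYQTG
pos 15: UCA -> W; peptide=CYQTGW
pos 18: GGG -> R; peptide=CYQTGWR
pos 21: AAU -> S; peptide=CYQTGWRS
pos 24: GAU -> A; peptide=CYQTGWRSA
pos 27: CCA -> F; peptide=CYQTGWRSAF
pos 30: UAA -> STOP

Answer: CYQTGWRSAF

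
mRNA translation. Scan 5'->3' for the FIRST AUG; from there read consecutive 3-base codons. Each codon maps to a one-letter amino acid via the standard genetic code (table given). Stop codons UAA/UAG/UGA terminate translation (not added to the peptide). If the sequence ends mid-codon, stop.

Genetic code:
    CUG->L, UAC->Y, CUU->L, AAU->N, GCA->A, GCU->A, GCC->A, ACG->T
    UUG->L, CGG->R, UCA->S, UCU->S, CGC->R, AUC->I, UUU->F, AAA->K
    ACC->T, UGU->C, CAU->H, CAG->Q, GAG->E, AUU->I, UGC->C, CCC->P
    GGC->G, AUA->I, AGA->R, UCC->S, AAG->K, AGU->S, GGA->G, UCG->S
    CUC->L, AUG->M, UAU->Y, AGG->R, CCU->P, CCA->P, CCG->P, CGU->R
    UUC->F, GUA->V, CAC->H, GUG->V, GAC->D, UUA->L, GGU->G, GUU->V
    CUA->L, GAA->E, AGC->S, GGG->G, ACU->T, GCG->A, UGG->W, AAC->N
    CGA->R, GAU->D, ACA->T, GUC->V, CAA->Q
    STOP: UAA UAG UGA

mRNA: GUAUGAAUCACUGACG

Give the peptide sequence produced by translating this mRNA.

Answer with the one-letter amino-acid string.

start AUG at pos 2
pos 2: AUG -> M; peptide=M
pos 5: AAU -> N; peptide=MN
pos 8: CAC -> H; peptide=MNH
pos 11: UGA -> STOP

Answer: MNH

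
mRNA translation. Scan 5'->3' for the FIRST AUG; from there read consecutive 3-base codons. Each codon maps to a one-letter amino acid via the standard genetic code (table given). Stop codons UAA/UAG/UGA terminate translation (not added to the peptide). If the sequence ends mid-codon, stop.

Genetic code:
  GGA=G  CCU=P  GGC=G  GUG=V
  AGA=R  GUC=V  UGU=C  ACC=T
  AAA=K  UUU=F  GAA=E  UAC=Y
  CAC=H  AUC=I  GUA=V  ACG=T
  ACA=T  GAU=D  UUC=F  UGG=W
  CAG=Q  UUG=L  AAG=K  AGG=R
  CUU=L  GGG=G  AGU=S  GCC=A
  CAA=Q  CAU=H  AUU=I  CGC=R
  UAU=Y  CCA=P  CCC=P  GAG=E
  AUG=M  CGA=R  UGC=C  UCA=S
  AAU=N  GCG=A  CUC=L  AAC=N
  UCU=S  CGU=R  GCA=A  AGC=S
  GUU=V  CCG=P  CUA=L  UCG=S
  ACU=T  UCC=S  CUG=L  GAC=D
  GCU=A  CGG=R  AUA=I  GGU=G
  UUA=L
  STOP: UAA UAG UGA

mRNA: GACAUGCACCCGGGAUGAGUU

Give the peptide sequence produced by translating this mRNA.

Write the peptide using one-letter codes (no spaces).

start AUG at pos 3
pos 3: AUG -> M; peptide=M
pos 6: CAC -> H; peptide=MH
pos 9: CCG -> P; peptide=MHP
pos 12: GGA -> G; peptide=MHPG
pos 15: UGA -> STOP

Answer: MHPG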